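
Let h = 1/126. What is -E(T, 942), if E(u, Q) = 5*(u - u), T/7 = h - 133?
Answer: 0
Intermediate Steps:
h = 1/126 ≈ 0.0079365
T = -16757/18 (T = 7*(1/126 - 133) = 7*(-16757/126) = -16757/18 ≈ -930.94)
E(u, Q) = 0 (E(u, Q) = 5*0 = 0)
-E(T, 942) = -1*0 = 0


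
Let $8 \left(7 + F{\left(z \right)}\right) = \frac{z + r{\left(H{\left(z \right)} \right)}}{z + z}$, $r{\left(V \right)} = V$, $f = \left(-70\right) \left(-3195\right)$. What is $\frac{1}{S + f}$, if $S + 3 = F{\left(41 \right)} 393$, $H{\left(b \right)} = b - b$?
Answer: $\frac{16}{3534729} \approx 4.5265 \cdot 10^{-6}$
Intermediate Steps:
$f = 223650$
$H{\left(b \right)} = 0$
$F{\left(z \right)} = - \frac{111}{16}$ ($F{\left(z \right)} = -7 + \frac{\left(z + 0\right) \frac{1}{z + z}}{8} = -7 + \frac{z \frac{1}{2 z}}{8} = -7 + \frac{1}{8} \cdot \frac{1}{2} = -7 + \frac{1}{16} = - \frac{111}{16}$)
$S = - \frac{43671}{16}$ ($S = -3 - \frac{43623}{16} = - \frac{43671}{16} \approx -2729.4$)
$\frac{1}{S + f} = \frac{1}{- \frac{43671}{16} + 223650} = \frac{1}{\frac{3534729}{16}} = \frac{16}{3534729}$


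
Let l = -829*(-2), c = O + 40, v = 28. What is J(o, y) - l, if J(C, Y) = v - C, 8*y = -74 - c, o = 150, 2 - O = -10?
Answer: -1780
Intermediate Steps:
O = 12 (O = 2 - 1*(-10) = 2 + 10 = 12)
c = 52 (c = 12 + 40 = 52)
y = -63/4 (y = (-74 - 1*52)/8 = (-74 - 52)/8 = (⅛)*(-126) = -63/4 ≈ -15.750)
J(C, Y) = 28 - C
l = 1658
J(o, y) - l = (28 - 1*150) - 1*1658 = (28 - 150) - 1658 = -122 - 1658 = -1780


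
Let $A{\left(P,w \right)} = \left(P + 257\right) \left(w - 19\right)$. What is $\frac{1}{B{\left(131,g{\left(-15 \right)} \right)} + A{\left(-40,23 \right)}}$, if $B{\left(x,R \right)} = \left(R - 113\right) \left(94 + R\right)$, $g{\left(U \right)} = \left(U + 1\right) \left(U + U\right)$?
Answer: $\frac{1}{158666} \approx 6.3026 \cdot 10^{-6}$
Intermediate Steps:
$g{\left(U \right)} = 2 U \left(1 + U\right)$ ($g{\left(U \right)} = \left(1 + U\right) 2 U = 2 U \left(1 + U\right)$)
$A{\left(P,w \right)} = \left(-19 + w\right) \left(257 + P\right)$ ($A{\left(P,w \right)} = \left(257 + P\right) \left(-19 + w\right) = \left(-19 + w\right) \left(257 + P\right)$)
$B{\left(x,R \right)} = \left(-113 + R\right) \left(94 + R\right)$
$\frac{1}{B{\left(131,g{\left(-15 \right)} \right)} + A{\left(-40,23 \right)}} = \frac{1}{\left(-10622 + \left(2 \left(-15\right) \left(1 - 15\right)\right)^{2} - 19 \cdot 2 \left(-15\right) \left(1 - 15\right)\right) - -868} = \frac{1}{\left(-10622 + \left(2 \left(-15\right) \left(-14\right)\right)^{2} - 19 \cdot 2 \left(-15\right) \left(-14\right)\right) + \left(-4883 + 760 + 5911 - 920\right)} = \frac{1}{\left(-10622 + 420^{2} - 7980\right) + 868} = \frac{1}{\left(-10622 + 176400 - 7980\right) + 868} = \frac{1}{157798 + 868} = \frac{1}{158666}$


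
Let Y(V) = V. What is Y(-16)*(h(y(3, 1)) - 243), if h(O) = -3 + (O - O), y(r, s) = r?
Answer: 3936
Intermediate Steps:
h(O) = -3 (h(O) = -3 + 0 = -3)
Y(-16)*(h(y(3, 1)) - 243) = -16*(-3 - 243) = -16*(-246) = 3936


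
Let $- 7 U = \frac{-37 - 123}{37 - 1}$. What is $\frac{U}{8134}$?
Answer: $\frac{20}{256221} \approx 7.8058 \cdot 10^{-5}$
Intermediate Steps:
$U = \frac{40}{63}$ ($U = - \frac{\left(-37 - 123\right) \frac{1}{37 - 1}}{7} = - \frac{\left(-160\right) \frac{1}{36}}{7} = \left(- \frac{1}{7}\right) \left(- \frac{40}{9}\right) = \frac{40}{63} \approx 0.63492$)
$\frac{U}{8134} = \frac{40}{63 \cdot 8134} = \frac{40}{63} \cdot \frac{1}{8134} = \frac{20}{256221}$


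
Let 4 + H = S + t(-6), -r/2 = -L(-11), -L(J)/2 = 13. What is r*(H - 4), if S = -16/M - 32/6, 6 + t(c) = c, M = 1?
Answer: 6448/3 ≈ 2149.3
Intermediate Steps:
L(J) = -26 (L(J) = -2*13 = -26)
t(c) = -6 + c
S = -64/3 (S = -16/1 - 32/6 = -16*1 - 32*⅙ = -16 - 16/3 = -64/3 ≈ -21.333)
r = -52 (r = -(-2)*(-26) = -2*26 = -52)
H = -112/3 (H = -4 + (-64/3 + (-6 - 6)) = -4 + (-64/3 - 12) = -4 - 100/3 = -112/3 ≈ -37.333)
r*(H - 4) = -52*(-112/3 - 4) = -52*(-124/3) = 6448/3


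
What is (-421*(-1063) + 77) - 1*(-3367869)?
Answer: 3815469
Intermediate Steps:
(-421*(-1063) + 77) - 1*(-3367869) = (447523 + 77) + 3367869 = 447600 + 3367869 = 3815469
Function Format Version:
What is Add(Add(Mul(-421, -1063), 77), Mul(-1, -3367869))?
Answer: 3815469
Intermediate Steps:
Add(Add(Mul(-421, -1063), 77), Mul(-1, -3367869)) = Add(Add(447523, 77), 3367869) = Add(447600, 3367869) = 3815469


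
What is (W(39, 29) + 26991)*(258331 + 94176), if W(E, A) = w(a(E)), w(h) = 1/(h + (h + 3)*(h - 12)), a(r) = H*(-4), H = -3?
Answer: 114174549751/12 ≈ 9.5145e+9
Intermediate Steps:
a(r) = 12 (a(r) = -3*(-4) = 12)
w(h) = 1/(h + (-12 + h)*(3 + h)) (w(h) = 1/(h + (3 + h)*(-12 + h)) = 1/(h + (-12 + h)*(3 + h)))
W(E, A) = 1/12 (W(E, A) = 1/(-36 + 12² - 8*12) = 1/(-36 + 144 - 96) = 1/12)
(W(39, 29) + 26991)*(258331 + 94176) = (1/12 + 26991)*(258331 + 94176) = (323893/12)*352507 = 114174549751/12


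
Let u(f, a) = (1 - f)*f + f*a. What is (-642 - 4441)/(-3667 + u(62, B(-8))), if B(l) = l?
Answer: 5083/7945 ≈ 0.63977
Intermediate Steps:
u(f, a) = a*f + f*(1 - f) (u(f, a) = f*(1 - f) + a*f = a*f + f*(1 - f))
(-642 - 4441)/(-3667 + u(62, B(-8))) = (-642 - 4441)/(-3667 + 62*(1 - 8 - 1*62)) = -5083/(-3667 + 62*(1 - 8 - 62)) = -5083/(-3667 + 62*(-69)) = -5083/(-3667 - 4278) = -5083/(-7945) = -5083*(-1/7945) = 5083/7945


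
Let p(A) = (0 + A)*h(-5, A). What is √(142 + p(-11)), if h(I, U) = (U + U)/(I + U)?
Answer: √2030/4 ≈ 11.264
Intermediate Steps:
h(I, U) = 2*U/(I + U) (h(I, U) = (2*U)/(I + U) = 2*U/(I + U))
p(A) = 2*A²/(-5 + A) (p(A) = (0 + A)*(2*A/(-5 + A)) = A*(2*A/(-5 + A)) = 2*A²/(-5 + A))
√(142 + p(-11)) = √(142 + 2*(-11)²/(-5 - 11)) = √(142 + 2*121/(-16)) = √(142 + 2*121*(-1/16)) = √(142 - 121/8) = √(1015/8) = √2030/4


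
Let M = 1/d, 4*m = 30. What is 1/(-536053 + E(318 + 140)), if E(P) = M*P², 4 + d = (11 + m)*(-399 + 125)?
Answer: -5073/2719606633 ≈ -1.8653e-6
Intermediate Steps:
m = 15/2 (m = (¼)*30 = 15/2 ≈ 7.5000)
d = -5073 (d = -4 + (11 + 15/2)*(-399 + 125) = -4 + (37/2)*(-274) = -4 - 5069 = -5073)
M = -1/5073 (M = 1/(-5073) = -1/5073 ≈ -0.00019712)
E(P) = -P²/5073
1/(-536053 + E(318 + 140)) = 1/(-536053 - (318 + 140)²/5073) = 1/(-536053 - 1/5073*458²) = 1/(-536053 - 1/5073*209764) = 1/(-536053 - 209764/5073) = 1/(-2719606633/5073) = -5073/2719606633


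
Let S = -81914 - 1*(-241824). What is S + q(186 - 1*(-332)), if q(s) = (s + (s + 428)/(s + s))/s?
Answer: 42907959637/268324 ≈ 1.5991e+5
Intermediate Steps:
S = 159910 (S = -81914 + 241824 = 159910)
q(s) = (s + (428 + s)/(2*s))/s (q(s) = (s + (428 + s)/((2*s)))/s = (s + (428 + s)*(1/(2*s)))/s = (s + (428 + s)/(2*s))/s)
S + q(186 - 1*(-332)) = 159910 + (214 + (186 - 1*(-332))² + (186 - 1*(-332))/2)/(186 - 1*(-332))² = 159910 + (214 + (186 + 332)² + (186 + 332)/2)/(186 + 332)² = 159910 + (214 + 518² + (½)*518)/518² = 159910 + (214 + 268324 + 259)/268324 = 159910 + (1/268324)*268797 = 159910 + 268797/268324 = 42907959637/268324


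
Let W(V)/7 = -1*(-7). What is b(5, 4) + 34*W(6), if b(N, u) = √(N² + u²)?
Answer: 1666 + √41 ≈ 1672.4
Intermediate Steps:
W(V) = 49 (W(V) = 7*(-1*(-7)) = 7*7 = 49)
b(5, 4) + 34*W(6) = √(5² + 4²) + 34*49 = √(25 + 16) + 1666 = √41 + 1666 = 1666 + √41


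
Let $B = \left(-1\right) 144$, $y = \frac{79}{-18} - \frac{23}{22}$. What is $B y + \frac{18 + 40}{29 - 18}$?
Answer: $\frac{8666}{11} \approx 787.82$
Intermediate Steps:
$y = - \frac{538}{99}$ ($y = 79 \left(- \frac{1}{18}\right) - \frac{23}{22} = - \frac{79}{18} - \frac{23}{22} = - \frac{538}{99} \approx -5.4343$)
$B = -144$
$B y + \frac{18 + 40}{29 - 18} = \left(-144\right) \left(- \frac{538}{99}\right) + \frac{18 + 40}{29 - 18} = \frac{8608}{11} + \frac{58}{11} = \frac{8666}{11}$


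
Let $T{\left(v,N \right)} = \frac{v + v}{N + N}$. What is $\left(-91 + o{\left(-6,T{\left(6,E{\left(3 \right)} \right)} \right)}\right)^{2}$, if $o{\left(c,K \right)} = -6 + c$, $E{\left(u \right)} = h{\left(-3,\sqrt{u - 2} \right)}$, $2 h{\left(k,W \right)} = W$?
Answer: $10609$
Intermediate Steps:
$h{\left(k,W \right)} = \frac{W}{2}$
$E{\left(u \right)} = \frac{\sqrt{-2 + u}}{2}$ ($E{\left(u \right)} = \frac{\sqrt{u - 2}}{2} = \frac{\sqrt{-2 + u}}{2}$)
$T{\left(v,N \right)} = \frac{v}{N}$ ($T{\left(v,N \right)} = \frac{2 v}{2 N} = 2 v \frac{1}{2 N} = \frac{v}{N}$)
$\left(-91 + o{\left(-6,T{\left(6,E{\left(3 \right)} \right)} \right)}\right)^{2} = \left(-91 - 12\right)^{2} = \left(-103\right)^{2} = 10609$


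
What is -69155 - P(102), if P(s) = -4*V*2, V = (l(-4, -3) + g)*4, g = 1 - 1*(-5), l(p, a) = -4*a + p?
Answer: -68707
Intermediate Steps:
l(p, a) = p - 4*a
g = 6 (g = 1 + 5 = 6)
V = 56 (V = ((-4 - 4*(-3)) + 6)*4 = ((-4 + 12) + 6)*4 = (8 + 6)*4 = 14*4 = 56)
P(s) = -448 (P(s) = -4*56*2 = -224*2 = -448)
-69155 - P(102) = -69155 - 1*(-448) = -69155 + 448 = -68707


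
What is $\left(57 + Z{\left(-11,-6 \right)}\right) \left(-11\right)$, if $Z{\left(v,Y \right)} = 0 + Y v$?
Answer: $-1353$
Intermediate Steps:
$Z{\left(v,Y \right)} = Y v$
$\left(57 + Z{\left(-11,-6 \right)}\right) \left(-11\right) = \left(57 - -66\right) \left(-11\right) = \left(57 + 66\right) \left(-11\right) = 123 \left(-11\right) = -1353$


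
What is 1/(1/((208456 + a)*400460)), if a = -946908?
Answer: -295720487920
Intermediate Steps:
1/(1/((208456 + a)*400460)) = 1/(1/((208456 - 946908)*400460)) = 1/((1/400460)/(-738452)) = 1/(-1/738452*1/400460) = 1/(-1/295720487920) = -295720487920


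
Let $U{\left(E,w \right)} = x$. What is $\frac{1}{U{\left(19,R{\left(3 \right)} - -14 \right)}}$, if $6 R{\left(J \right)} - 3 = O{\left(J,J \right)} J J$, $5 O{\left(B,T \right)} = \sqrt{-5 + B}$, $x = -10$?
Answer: $- \frac{1}{10} \approx -0.1$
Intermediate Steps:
$O{\left(B,T \right)} = \frac{\sqrt{-5 + B}}{5}$
$R{\left(J \right)} = \frac{1}{2} + \frac{J^{2} \sqrt{-5 + J}}{30}$ ($R{\left(J \right)} = \frac{1}{2} + \frac{\frac{\sqrt{-5 + J}}{5} J J}{6} = \frac{1}{2} + \frac{\frac{J \sqrt{-5 + J}}{5} J}{6} = \frac{1}{2} + \frac{\frac{1}{5} J^{2} \sqrt{-5 + J}}{6} = \frac{1}{2} + \frac{J^{2} \sqrt{-5 + J}}{30}$)
$U{\left(E,w \right)} = -10$
$\frac{1}{U{\left(19,R{\left(3 \right)} - -14 \right)}} = \frac{1}{-10} = - \frac{1}{10}$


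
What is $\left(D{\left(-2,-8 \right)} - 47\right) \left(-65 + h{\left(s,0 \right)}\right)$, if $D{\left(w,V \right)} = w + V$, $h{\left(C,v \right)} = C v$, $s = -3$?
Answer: $3705$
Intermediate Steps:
$D{\left(w,V \right)} = V + w$
$\left(D{\left(-2,-8 \right)} - 47\right) \left(-65 + h{\left(s,0 \right)}\right) = \left(\left(-8 - 2\right) - 47\right) \left(-65 - 0\right) = \left(-10 - 47\right) \left(-65 + 0\right) = \left(-57\right) \left(-65\right) = 3705$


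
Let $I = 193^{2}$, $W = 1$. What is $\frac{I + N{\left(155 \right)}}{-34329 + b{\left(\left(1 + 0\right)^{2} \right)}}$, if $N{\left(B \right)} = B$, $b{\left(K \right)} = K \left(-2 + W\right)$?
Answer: $- \frac{18702}{17165} \approx -1.0895$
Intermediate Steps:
$I = 37249$
$b{\left(K \right)} = - K$ ($b{\left(K \right)} = K \left(-2 + 1\right) = K \left(-1\right) = - K$)
$\frac{I + N{\left(155 \right)}}{-34329 + b{\left(\left(1 + 0\right)^{2} \right)}} = \frac{37249 + 155}{-34329 - \left(1 + 0\right)^{2}} = \frac{37404}{-34329 - 1^{2}} = \frac{37404}{-34329 - 1} = \frac{37404}{-34330} = 37404 \left(- \frac{1}{34330}\right) = - \frac{18702}{17165}$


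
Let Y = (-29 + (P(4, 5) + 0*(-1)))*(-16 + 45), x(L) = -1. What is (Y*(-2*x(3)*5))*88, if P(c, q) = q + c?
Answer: -510400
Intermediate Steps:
P(c, q) = c + q
Y = -580 (Y = (-29 + ((4 + 5) + 0*(-1)))*(-16 + 45) = (-29 + (9 + 0))*29 = (-29 + 9)*29 = -20*29 = -580)
(Y*(-2*x(3)*5))*88 = -580*(-2*(-1))*5*88 = -1160*5*88 = -580*10*88 = -5800*88 = -510400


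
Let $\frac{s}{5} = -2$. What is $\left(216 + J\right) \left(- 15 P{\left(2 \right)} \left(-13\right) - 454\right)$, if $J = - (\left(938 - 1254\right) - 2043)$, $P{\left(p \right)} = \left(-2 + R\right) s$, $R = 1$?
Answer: $3852200$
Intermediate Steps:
$s = -10$ ($s = 5 \left(-2\right) = -10$)
$P{\left(p \right)} = 10$ ($P{\left(p \right)} = \left(-2 + 1\right) \left(-10\right) = \left(-1\right) \left(-10\right) = 10$)
$J = 2359$ ($J = - (-316 - 2043) = \left(-1\right) \left(-2359\right) = 2359$)
$\left(216 + J\right) \left(- 15 P{\left(2 \right)} \left(-13\right) - 454\right) = \left(216 + 2359\right) \left(\left(-15\right) 10 \left(-13\right) - 454\right) = 2575 \left(\left(-150\right) \left(-13\right) - 454\right) = 2575 \left(1950 - 454\right) = 2575 \cdot 1496 = 3852200$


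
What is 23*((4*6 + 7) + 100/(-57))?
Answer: 38341/57 ≈ 672.65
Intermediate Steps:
23*((4*6 + 7) + 100/(-57)) = 23*((24 + 7) + 100*(-1/57)) = 23*(31 - 100/57) = 23*(1667/57) = 38341/57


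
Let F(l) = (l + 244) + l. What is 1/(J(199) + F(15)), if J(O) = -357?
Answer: -1/83 ≈ -0.012048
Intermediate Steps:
F(l) = 244 + 2*l (F(l) = (244 + l) + l = 244 + 2*l)
1/(J(199) + F(15)) = 1/(-357 + (244 + 2*15)) = 1/(-357 + (244 + 30)) = 1/(-357 + 274) = 1/(-83) = -1/83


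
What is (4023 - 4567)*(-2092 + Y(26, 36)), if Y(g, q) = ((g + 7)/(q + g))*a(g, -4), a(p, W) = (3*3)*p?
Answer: 33179104/31 ≈ 1.0703e+6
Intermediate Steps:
a(p, W) = 9*p
Y(g, q) = 9*g*(7 + g)/(g + q) (Y(g, q) = ((g + 7)/(q + g))*(9*g) = ((7 + g)/(g + q))*(9*g) = 9*g*(7 + g)/(g + q))
(4023 - 4567)*(-2092 + Y(26, 36)) = (4023 - 4567)*(-2092 + 9*26*(7 + 26)/(26 + 36)) = -544*(-2092 + 9*26*33/62) = -544*(-2092 + 9*26*(1/62)*33) = -544*(-2092 + 3861/31) = -544*(-60991/31) = 33179104/31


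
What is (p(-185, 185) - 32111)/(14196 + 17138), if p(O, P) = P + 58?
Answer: -15934/15667 ≈ -1.0170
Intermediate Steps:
p(O, P) = 58 + P
(p(-185, 185) - 32111)/(14196 + 17138) = ((58 + 185) - 32111)/(14196 + 17138) = (243 - 32111)/31334 = -31868*1/31334 = -15934/15667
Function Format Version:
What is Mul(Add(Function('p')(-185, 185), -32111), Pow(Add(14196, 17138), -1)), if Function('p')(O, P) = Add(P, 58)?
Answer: Rational(-15934, 15667) ≈ -1.0170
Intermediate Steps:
Function('p')(O, P) = Add(58, P)
Mul(Add(Function('p')(-185, 185), -32111), Pow(Add(14196, 17138), -1)) = Mul(Add(Add(58, 185), -32111), Pow(Add(14196, 17138), -1)) = Mul(Add(243, -32111), Pow(31334, -1)) = Mul(-31868, Rational(1, 31334)) = Rational(-15934, 15667)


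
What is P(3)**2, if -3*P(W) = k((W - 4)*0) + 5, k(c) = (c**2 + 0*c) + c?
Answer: 25/9 ≈ 2.7778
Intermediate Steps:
k(c) = c + c**2 (k(c) = (c**2 + 0) + c = c**2 + c = c + c**2)
P(W) = -5/3 (P(W) = -(((W - 4)*0)*(1 + (W - 4)*0) + 5)/3 = -(((-4 + W)*0)*(1 + (-4 + W)*0) + 5)/3 = -(0*(1 + 0) + 5)/3 = -(0*1 + 5)/3 = -(0 + 5)/3 = -1/3*5 = -5/3)
P(3)**2 = (-5/3)**2 = 25/9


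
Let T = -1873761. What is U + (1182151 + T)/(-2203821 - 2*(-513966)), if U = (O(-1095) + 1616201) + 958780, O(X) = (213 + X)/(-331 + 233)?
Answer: 3027903107720/1175889 ≈ 2.5750e+6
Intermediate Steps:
O(X) = -213/98 - X/98 (O(X) = (213 + X)/(-98) = (213 + X)*(-1/98) = -213/98 - X/98)
U = 2574990 (U = ((-213/98 - 1/98*(-1095)) + 1616201) + 958780 = ((-213/98 + 1095/98) + 1616201) + 958780 = (9 + 1616201) + 958780 = 1616210 + 958780 = 2574990)
U + (1182151 + T)/(-2203821 - 2*(-513966)) = 2574990 + (1182151 - 1873761)/(-2203821 - 2*(-513966)) = 2574990 - 691610/(-2203821 + 1027932) = 2574990 - 691610/(-1175889) = 2574990 - 691610*(-1/1175889) = 2574990 + 691610/1175889 = 3027903107720/1175889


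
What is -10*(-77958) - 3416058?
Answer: -2636478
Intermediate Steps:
-10*(-77958) - 3416058 = 779580 - 3416058 = -2636478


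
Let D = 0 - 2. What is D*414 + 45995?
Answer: 45167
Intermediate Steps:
D = -2
D*414 + 45995 = -2*414 + 45995 = -828 + 45995 = 45167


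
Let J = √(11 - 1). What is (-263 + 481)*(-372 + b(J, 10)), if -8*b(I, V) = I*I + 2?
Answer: -81423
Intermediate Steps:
J = √10 ≈ 3.1623
b(I, V) = -¼ - I²/8 (b(I, V) = -(I*I + 2)/8 = -(I² + 2)/8 = -(2 + I²)/8 = -¼ - I²/8)
(-263 + 481)*(-372 + b(J, 10)) = (-263 + 481)*(-372 + (-¼ - (√10)²/8)) = 218*(-372 + (-¼ - ⅛*10)) = 218*(-372 + (-¼ - 5/4)) = 218*(-372 - 3/2) = 218*(-747/2) = -81423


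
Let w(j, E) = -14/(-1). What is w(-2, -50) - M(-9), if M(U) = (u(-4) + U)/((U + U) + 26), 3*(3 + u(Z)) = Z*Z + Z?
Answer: 15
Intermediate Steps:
u(Z) = -3 + Z/3 + Z²/3 (u(Z) = -3 + (Z*Z + Z)/3 = -3 + (Z² + Z)/3 = -3 + (Z + Z²)/3 = -3 + (Z/3 + Z²/3) = -3 + Z/3 + Z²/3)
w(j, E) = 14 (w(j, E) = -14*(-1) = 14)
M(U) = (1 + U)/(26 + 2*U) (M(U) = ((-3 + (⅓)*(-4) + (⅓)*(-4)²) + U)/((U + U) + 26) = ((-3 - 4/3 + (⅓)*16) + U)/(2*U + 26) = ((-3 - 4/3 + 16/3) + U)/(26 + 2*U) = (1 + U)/(26 + 2*U))
w(-2, -50) - M(-9) = 14 - (1 - 9)/(2*(13 - 9)) = 14 - (-8)/(2*4) = 14 - 1*(-1) = 14 + 1 = 15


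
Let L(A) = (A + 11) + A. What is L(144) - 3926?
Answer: -3627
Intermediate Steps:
L(A) = 11 + 2*A (L(A) = (11 + A) + A = 11 + 2*A)
L(144) - 3926 = (11 + 2*144) - 3926 = (11 + 288) - 3926 = 299 - 3926 = -3627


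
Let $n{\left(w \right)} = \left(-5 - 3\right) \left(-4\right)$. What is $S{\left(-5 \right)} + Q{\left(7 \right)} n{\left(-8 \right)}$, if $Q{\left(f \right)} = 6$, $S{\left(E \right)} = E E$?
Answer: $217$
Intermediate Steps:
$S{\left(E \right)} = E^{2}$
$n{\left(w \right)} = 32$ ($n{\left(w \right)} = \left(-8\right) \left(-4\right) = 32$)
$S{\left(-5 \right)} + Q{\left(7 \right)} n{\left(-8 \right)} = \left(-5\right)^{2} + 6 \cdot 32 = 25 + 192 = 217$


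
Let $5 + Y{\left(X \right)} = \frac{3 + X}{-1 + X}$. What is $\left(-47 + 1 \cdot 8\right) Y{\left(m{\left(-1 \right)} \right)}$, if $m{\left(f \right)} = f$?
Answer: $234$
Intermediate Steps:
$Y{\left(X \right)} = -5 + \frac{3 + X}{-1 + X}$
$\left(-47 + 1 \cdot 8\right) Y{\left(m{\left(-1 \right)} \right)} = \left(-47 + 1 \cdot 8\right) \frac{4 \left(2 - -1\right)}{-1 - 1} = \left(-47 + 8\right) \frac{4 \left(2 + 1\right)}{-2} = - 39 \cdot 4 \left(- \frac{1}{2}\right) 3 = \left(-39\right) \left(-6\right) = 234$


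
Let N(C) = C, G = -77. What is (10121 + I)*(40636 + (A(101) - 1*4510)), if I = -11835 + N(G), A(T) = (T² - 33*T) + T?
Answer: -77183145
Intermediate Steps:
A(T) = T² - 32*T
I = -11912 (I = -11835 - 77 = -11912)
(10121 + I)*(40636 + (A(101) - 1*4510)) = (10121 - 11912)*(40636 + (101*(-32 + 101) - 1*4510)) = -1791*(40636 + (101*69 - 4510)) = -1791*(40636 + (6969 - 4510)) = -1791*(40636 + 2459) = -1791*43095 = -77183145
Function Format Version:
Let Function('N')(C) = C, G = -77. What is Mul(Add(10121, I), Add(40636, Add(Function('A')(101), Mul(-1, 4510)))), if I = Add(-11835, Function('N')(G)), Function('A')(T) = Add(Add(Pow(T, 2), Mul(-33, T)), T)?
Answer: -77183145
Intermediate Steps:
Function('A')(T) = Add(Pow(T, 2), Mul(-32, T))
I = -11912 (I = Add(-11835, -77) = -11912)
Mul(Add(10121, I), Add(40636, Add(Function('A')(101), Mul(-1, 4510)))) = Mul(Add(10121, -11912), Add(40636, Add(Mul(101, Add(-32, 101)), Mul(-1, 4510)))) = Mul(-1791, Add(40636, Add(Mul(101, 69), -4510))) = Mul(-1791, Add(40636, Add(6969, -4510))) = Mul(-1791, Add(40636, 2459)) = Mul(-1791, 43095) = -77183145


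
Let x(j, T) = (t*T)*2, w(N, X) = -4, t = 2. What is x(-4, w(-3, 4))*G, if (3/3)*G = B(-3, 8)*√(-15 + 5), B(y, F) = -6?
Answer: 96*I*√10 ≈ 303.58*I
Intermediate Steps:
x(j, T) = 4*T (x(j, T) = (2*T)*2 = 4*T)
G = -6*I*√10 (G = -6*√(-15 + 5) = -6*I*√10 ≈ -18.974*I)
x(-4, w(-3, 4))*G = (4*(-4))*(-6*I*√10) = -(-96)*I*√10 = 96*I*√10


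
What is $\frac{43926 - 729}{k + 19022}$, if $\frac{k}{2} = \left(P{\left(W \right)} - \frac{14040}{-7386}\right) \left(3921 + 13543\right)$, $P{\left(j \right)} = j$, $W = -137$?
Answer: $- \frac{53175507}{5785354814} \approx -0.0091914$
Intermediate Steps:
$k = - \frac{5808770896}{1231}$ ($k = 2 \left(-137 - \frac{14040}{-7386}\right) \left(3921 + 13543\right) = 2 \left(-137 - - \frac{2340}{1231}\right) 17464 = 2 \left(-137 + \frac{2340}{1231}\right) 17464 = 2 \left(\left(- \frac{166307}{1231}\right) 17464\right) = 2 \left(- \frac{2904385448}{1231}\right) = - \frac{5808770896}{1231} \approx -4.7187 \cdot 10^{6}$)
$\frac{43926 - 729}{k + 19022} = \frac{43926 - 729}{- \frac{5808770896}{1231} + 19022} = \frac{43197}{- \frac{5785354814}{1231}} = 43197 \left(- \frac{1231}{5785354814}\right) = - \frac{53175507}{5785354814}$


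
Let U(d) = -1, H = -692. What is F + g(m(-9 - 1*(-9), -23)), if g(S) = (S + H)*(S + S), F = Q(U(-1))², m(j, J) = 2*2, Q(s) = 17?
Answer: -5215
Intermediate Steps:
m(j, J) = 4
F = 289 (F = 17² = 289)
g(S) = 2*S*(-692 + S) (g(S) = (S - 692)*(S + S) = (-692 + S)*(2*S) = 2*S*(-692 + S))
F + g(m(-9 - 1*(-9), -23)) = 289 + 2*4*(-692 + 4) = 289 + 2*4*(-688) = 289 - 5504 = -5215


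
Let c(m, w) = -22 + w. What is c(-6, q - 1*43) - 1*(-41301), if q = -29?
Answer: 41207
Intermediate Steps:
c(-6, q - 1*43) - 1*(-41301) = (-22 + (-29 - 1*43)) - 1*(-41301) = (-22 + (-29 - 43)) + 41301 = (-22 - 72) + 41301 = -94 + 41301 = 41207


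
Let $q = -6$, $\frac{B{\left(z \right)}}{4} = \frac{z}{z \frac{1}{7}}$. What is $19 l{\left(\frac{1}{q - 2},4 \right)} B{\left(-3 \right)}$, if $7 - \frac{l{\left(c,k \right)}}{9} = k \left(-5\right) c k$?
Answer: $-14364$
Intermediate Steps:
$B{\left(z \right)} = 28$ ($B{\left(z \right)} = 4 \frac{z}{z \frac{1}{7}} = 4 \frac{z}{\frac{1}{7} z} = 4 z \frac{7}{z} = 4 \cdot 7 = 28$)
$l{\left(c,k \right)} = 63 + 45 c k^{2}$ ($l{\left(c,k \right)} = 63 - 9 k \left(-5\right) c k = 63 - 9 - 5 k c k = 63 - 9 - 5 c k k = 63 - 9 \left(- 5 c k^{2}\right) = 63 + 45 c k^{2}$)
$19 l{\left(\frac{1}{q - 2},4 \right)} B{\left(-3 \right)} = 19 \left(63 + \frac{45 \cdot 4^{2}}{-6 - 2}\right) 28 = 19 \left(63 + 45 \frac{1}{-8} \cdot 16\right) 28 = 19 \left(63 + 45 \left(- \frac{1}{8}\right) 16\right) 28 = 19 \left(63 - 90\right) 28 = 19 \left(-27\right) 28 = \left(-513\right) 28 = -14364$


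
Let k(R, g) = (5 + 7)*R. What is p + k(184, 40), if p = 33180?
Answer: 35388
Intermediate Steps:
k(R, g) = 12*R
p + k(184, 40) = 33180 + 12*184 = 33180 + 2208 = 35388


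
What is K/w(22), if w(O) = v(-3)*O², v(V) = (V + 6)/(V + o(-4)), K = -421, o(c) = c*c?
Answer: -5473/1452 ≈ -3.7693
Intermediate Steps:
o(c) = c²
v(V) = (6 + V)/(16 + V) (v(V) = (V + 6)/(V + (-4)²) = (6 + V)/(V + 16) = (6 + V)/(16 + V))
w(O) = 3*O²/13 (w(O) = ((6 - 3)/(16 - 3))*O² = (3/13)*O² = ((1/13)*3)*O² = 3*O²/13)
K/w(22) = -421/((3/13)*22²) = -421/((3/13)*484) = -421/1452/13 = -421*13/1452 = -5473/1452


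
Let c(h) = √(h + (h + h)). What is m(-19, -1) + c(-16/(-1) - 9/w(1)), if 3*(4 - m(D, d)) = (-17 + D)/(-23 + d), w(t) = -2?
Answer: 7/2 + √246/2 ≈ 11.342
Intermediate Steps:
m(D, d) = 4 - (-17 + D)/(3*(-23 + d))
c(h) = √3*√h (c(h) = √(h + 2*h) = √(3*h) = √3*√h)
m(-19, -1) + c(-16/(-1) - 9/w(1)) = (-259 - 1*(-19) + 12*(-1))/(3*(-23 - 1)) + √3*√(-16/(-1) - 9/(-2)) = (⅓)*(-259 + 19 - 12)/(-24) + √3*√(-16*(-1) - 9*(-½)) = (⅓)*(-1/24)*(-252) + √3*√(16 + 9/2) = 7/2 + √3*√(41/2) = 7/2 + √3*(√82/2) = 7/2 + √246/2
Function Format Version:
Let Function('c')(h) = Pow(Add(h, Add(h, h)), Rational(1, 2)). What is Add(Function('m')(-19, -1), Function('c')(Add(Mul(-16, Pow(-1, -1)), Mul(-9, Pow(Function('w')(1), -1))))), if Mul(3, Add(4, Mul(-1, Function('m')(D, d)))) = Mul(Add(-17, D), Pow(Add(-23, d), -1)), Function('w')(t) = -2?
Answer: Add(Rational(7, 2), Mul(Rational(1, 2), Pow(246, Rational(1, 2)))) ≈ 11.342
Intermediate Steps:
Function('m')(D, d) = Add(4, Mul(Rational(-1, 3), Pow(Add(-23, d), -1), Add(-17, D))) (Function('m')(D, d) = Add(4, Mul(Rational(-1, 3), Mul(Add(-17, D), Pow(Add(-23, d), -1)))) = Add(4, Mul(Rational(-1, 3), Mul(Pow(Add(-23, d), -1), Add(-17, D)))) = Add(4, Mul(Rational(-1, 3), Pow(Add(-23, d), -1), Add(-17, D))))
Function('c')(h) = Mul(Pow(3, Rational(1, 2)), Pow(h, Rational(1, 2))) (Function('c')(h) = Pow(Add(h, Mul(2, h)), Rational(1, 2)) = Pow(Mul(3, h), Rational(1, 2)) = Mul(Pow(3, Rational(1, 2)), Pow(h, Rational(1, 2))))
Add(Function('m')(-19, -1), Function('c')(Add(Mul(-16, Pow(-1, -1)), Mul(-9, Pow(Function('w')(1), -1))))) = Add(Mul(Rational(1, 3), Pow(Add(-23, -1), -1), Add(-259, Mul(-1, -19), Mul(12, -1))), Mul(Pow(3, Rational(1, 2)), Pow(Add(Mul(-16, Pow(-1, -1)), Mul(-9, Pow(-2, -1))), Rational(1, 2)))) = Add(Mul(Rational(1, 3), Pow(-24, -1), Add(-259, 19, -12)), Mul(Pow(3, Rational(1, 2)), Pow(Add(Mul(-16, -1), Mul(-9, Rational(-1, 2))), Rational(1, 2)))) = Add(Mul(Rational(1, 3), Rational(-1, 24), -252), Mul(Pow(3, Rational(1, 2)), Pow(Add(16, Rational(9, 2)), Rational(1, 2)))) = Add(Rational(7, 2), Mul(Pow(3, Rational(1, 2)), Pow(Rational(41, 2), Rational(1, 2)))) = Add(Rational(7, 2), Mul(Pow(3, Rational(1, 2)), Mul(Rational(1, 2), Pow(82, Rational(1, 2))))) = Add(Rational(7, 2), Mul(Rational(1, 2), Pow(246, Rational(1, 2))))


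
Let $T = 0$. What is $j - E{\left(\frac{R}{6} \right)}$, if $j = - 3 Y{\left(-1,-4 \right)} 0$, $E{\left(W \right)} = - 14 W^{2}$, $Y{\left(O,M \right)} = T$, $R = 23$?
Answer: $\frac{3703}{18} \approx 205.72$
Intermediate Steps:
$Y{\left(O,M \right)} = 0$
$j = 0$ ($j = \left(-3\right) 0 \cdot 0 = 0 \cdot 0 = 0$)
$j - E{\left(\frac{R}{6} \right)} = 0 - - 14 \left(\frac{23}{6}\right)^{2} = 0 - \left(-14\right) \frac{529}{36} = 0 - - \frac{3703}{18} = 0 + \frac{3703}{18} = \frac{3703}{18}$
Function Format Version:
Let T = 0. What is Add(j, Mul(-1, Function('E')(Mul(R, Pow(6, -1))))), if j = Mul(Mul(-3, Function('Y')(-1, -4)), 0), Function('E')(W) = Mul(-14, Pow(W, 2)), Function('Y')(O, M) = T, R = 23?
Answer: Rational(3703, 18) ≈ 205.72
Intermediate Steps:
Function('Y')(O, M) = 0
j = 0 (j = Mul(Mul(-3, 0), 0) = Mul(0, 0) = 0)
Add(j, Mul(-1, Function('E')(Mul(R, Pow(6, -1))))) = Add(0, Mul(-1, Mul(-14, Pow(Mul(23, Pow(6, -1)), 2)))) = Add(0, Mul(-1, Mul(-14, Pow(Mul(23, Rational(1, 6)), 2)))) = Add(0, Mul(-1, Mul(-14, Pow(Rational(23, 6), 2)))) = Add(0, Mul(-1, Mul(-14, Rational(529, 36)))) = Add(0, Mul(-1, Rational(-3703, 18))) = Add(0, Rational(3703, 18)) = Rational(3703, 18)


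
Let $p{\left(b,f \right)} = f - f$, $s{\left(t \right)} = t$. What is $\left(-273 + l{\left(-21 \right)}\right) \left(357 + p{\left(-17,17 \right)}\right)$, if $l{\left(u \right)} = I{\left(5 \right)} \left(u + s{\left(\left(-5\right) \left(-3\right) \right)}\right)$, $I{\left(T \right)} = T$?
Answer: $-108171$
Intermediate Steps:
$p{\left(b,f \right)} = 0$
$l{\left(u \right)} = 75 + 5 u$ ($l{\left(u \right)} = 5 \left(u - -15\right) = 5 \left(u + 15\right) = 5 \left(15 + u\right) = 75 + 5 u$)
$\left(-273 + l{\left(-21 \right)}\right) \left(357 + p{\left(-17,17 \right)}\right) = \left(-273 + \left(75 + 5 \left(-21\right)\right)\right) \left(357 + 0\right) = \left(-273 + \left(75 - 105\right)\right) 357 = \left(-273 - 30\right) 357 = \left(-303\right) 357 = -108171$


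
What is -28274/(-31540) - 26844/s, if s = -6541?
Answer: 515799997/103151570 ≈ 5.0004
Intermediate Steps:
-28274/(-31540) - 26844/s = -28274/(-31540) - 26844/(-6541) = -28274*(-1/31540) - 26844*(-1/6541) = 14137/15770 + 26844/6541 = 515799997/103151570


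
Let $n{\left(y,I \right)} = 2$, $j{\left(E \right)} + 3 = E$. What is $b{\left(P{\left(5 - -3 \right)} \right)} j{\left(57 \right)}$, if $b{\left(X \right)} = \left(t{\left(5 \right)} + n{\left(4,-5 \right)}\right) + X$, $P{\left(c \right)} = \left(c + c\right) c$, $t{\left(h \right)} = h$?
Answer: $7290$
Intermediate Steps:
$j{\left(E \right)} = -3 + E$
$P{\left(c \right)} = 2 c^{2}$ ($P{\left(c \right)} = 2 c c = 2 c^{2}$)
$b{\left(X \right)} = 7 + X$ ($b{\left(X \right)} = \left(5 + 2\right) + X = 7 + X$)
$b{\left(P{\left(5 - -3 \right)} \right)} j{\left(57 \right)} = \left(7 + 2 \left(5 - -3\right)^{2}\right) \left(-3 + 57\right) = \left(7 + 2 \left(5 + 3\right)^{2}\right) 54 = \left(7 + 2 \cdot 8^{2}\right) 54 = \left(7 + 2 \cdot 64\right) 54 = \left(7 + 128\right) 54 = 135 \cdot 54 = 7290$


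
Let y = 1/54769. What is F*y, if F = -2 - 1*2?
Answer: -4/54769 ≈ -7.3034e-5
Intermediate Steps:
y = 1/54769 ≈ 1.8258e-5
F = -4 (F = -2 - 2 = -4)
F*y = -4*1/54769 = -4/54769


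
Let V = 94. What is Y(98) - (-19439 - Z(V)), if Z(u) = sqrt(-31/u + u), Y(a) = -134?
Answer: 19305 + sqrt(827670)/94 ≈ 19315.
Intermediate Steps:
Z(u) = sqrt(u - 31/u)
Y(98) - (-19439 - Z(V)) = -134 - (-19439 - sqrt(94 - 31/94)) = -134 - (-19439 - sqrt(8805/94)) = -134 - (-19439 - sqrt(827670)/94) = -134 + (19439 + sqrt(827670)/94) = 19305 + sqrt(827670)/94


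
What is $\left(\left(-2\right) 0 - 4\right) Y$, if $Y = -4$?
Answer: $16$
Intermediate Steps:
$\left(\left(-2\right) 0 - 4\right) Y = \left(\left(-2\right) 0 - 4\right) \left(-4\right) = \left(0 - 4\right) \left(-4\right) = \left(-4\right) \left(-4\right) = 16$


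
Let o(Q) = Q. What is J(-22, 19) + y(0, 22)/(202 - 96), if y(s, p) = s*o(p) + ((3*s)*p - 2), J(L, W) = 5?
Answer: 264/53 ≈ 4.9811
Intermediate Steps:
y(s, p) = -2 + 4*p*s (y(s, p) = s*p + ((3*s)*p - 2) = p*s + (3*p*s - 2) = p*s + (-2 + 3*p*s) = -2 + 4*p*s)
J(-22, 19) + y(0, 22)/(202 - 96) = 5 + (-2 + 4*22*0)/(202 - 96) = 5 + (-2 + 0)/106 = 5 - 2*1/106 = 5 - 1/53 = 264/53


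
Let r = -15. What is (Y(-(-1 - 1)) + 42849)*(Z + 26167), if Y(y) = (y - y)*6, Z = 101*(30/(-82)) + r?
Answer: 45879152733/41 ≈ 1.1190e+9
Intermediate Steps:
Z = -2130/41 (Z = 101*(30/(-82)) - 15 = 101*(30*(-1/82)) - 15 = 101*(-15/41) - 15 = -1515/41 - 15 = -2130/41 ≈ -51.951)
Y(y) = 0 (Y(y) = 0*6 = 0)
(Y(-(-1 - 1)) + 42849)*(Z + 26167) = (0 + 42849)*(-2130/41 + 26167) = 42849*(1070717/41) = 45879152733/41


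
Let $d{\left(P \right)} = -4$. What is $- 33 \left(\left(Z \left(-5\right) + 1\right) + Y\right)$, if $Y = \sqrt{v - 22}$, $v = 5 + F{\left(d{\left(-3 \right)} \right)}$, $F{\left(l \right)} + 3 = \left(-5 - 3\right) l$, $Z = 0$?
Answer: $-33 - 66 \sqrt{3} \approx -147.32$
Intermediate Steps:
$F{\left(l \right)} = -3 - 8 l$ ($F{\left(l \right)} = -3 + \left(-5 - 3\right) l = -3 - 8 l$)
$v = 34$ ($v = 5 - -29 = 5 + \left(-3 + 32\right) = 5 + 29 = 34$)
$Y = 2 \sqrt{3}$ ($Y = \sqrt{34 - 22} = \sqrt{12} = 2 \sqrt{3} \approx 3.4641$)
$- 33 \left(\left(Z \left(-5\right) + 1\right) + Y\right) = - 33 \left(\left(0 \left(-5\right) + 1\right) + 2 \sqrt{3}\right) = - 33 \left(\left(0 + 1\right) + 2 \sqrt{3}\right) = - 33 \left(1 + 2 \sqrt{3}\right) = -33 - 66 \sqrt{3}$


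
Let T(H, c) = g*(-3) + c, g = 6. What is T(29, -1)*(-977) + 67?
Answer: 18630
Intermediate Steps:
T(H, c) = -18 + c (T(H, c) = 6*(-3) + c = -18 + c)
T(29, -1)*(-977) + 67 = (-18 - 1)*(-977) + 67 = -19*(-977) + 67 = 18563 + 67 = 18630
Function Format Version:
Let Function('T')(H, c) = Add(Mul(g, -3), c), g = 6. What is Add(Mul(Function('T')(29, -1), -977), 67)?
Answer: 18630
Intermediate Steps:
Function('T')(H, c) = Add(-18, c) (Function('T')(H, c) = Add(Mul(6, -3), c) = Add(-18, c))
Add(Mul(Function('T')(29, -1), -977), 67) = Add(Mul(Add(-18, -1), -977), 67) = Add(Mul(-19, -977), 67) = Add(18563, 67) = 18630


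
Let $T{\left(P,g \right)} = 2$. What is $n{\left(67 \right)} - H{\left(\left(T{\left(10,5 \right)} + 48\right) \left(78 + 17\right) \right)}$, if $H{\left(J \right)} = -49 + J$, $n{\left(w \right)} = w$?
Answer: $-4634$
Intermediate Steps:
$n{\left(67 \right)} - H{\left(\left(T{\left(10,5 \right)} + 48\right) \left(78 + 17\right) \right)} = 67 - \left(-49 + \left(2 + 48\right) \left(78 + 17\right)\right) = 67 - \left(-49 + 50 \cdot 95\right) = 67 - \left(-49 + 4750\right) = 67 - 4701 = -4634$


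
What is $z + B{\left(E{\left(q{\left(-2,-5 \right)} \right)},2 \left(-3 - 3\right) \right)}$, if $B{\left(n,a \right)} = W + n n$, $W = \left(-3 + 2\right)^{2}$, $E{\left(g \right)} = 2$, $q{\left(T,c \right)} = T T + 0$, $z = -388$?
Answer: $-383$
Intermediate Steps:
$q{\left(T,c \right)} = T^{2}$ ($q{\left(T,c \right)} = T^{2} + 0 = T^{2}$)
$W = 1$ ($W = \left(-1\right)^{2} = 1$)
$B{\left(n,a \right)} = 1 + n^{2}$ ($B{\left(n,a \right)} = 1 + n n = 1 + n^{2}$)
$z + B{\left(E{\left(q{\left(-2,-5 \right)} \right)},2 \left(-3 - 3\right) \right)} = -388 + \left(1 + 2^{2}\right) = -388 + \left(1 + 4\right) = -388 + 5 = -383$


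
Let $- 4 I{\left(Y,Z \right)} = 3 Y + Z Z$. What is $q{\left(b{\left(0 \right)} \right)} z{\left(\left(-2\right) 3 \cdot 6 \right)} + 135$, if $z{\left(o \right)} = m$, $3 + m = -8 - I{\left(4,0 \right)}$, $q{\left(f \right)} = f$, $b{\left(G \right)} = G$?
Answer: $135$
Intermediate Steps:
$I{\left(Y,Z \right)} = - \frac{3 Y}{4} - \frac{Z^{2}}{4}$ ($I{\left(Y,Z \right)} = - \frac{3 Y + Z Z}{4} = - \frac{3 Y + Z^{2}}{4} = - \frac{Z^{2} + 3 Y}{4} = - \frac{3 Y}{4} - \frac{Z^{2}}{4}$)
$m = -8$ ($m = -3 - \left(8 + 0 - 3\right) = -3 - \left(5 + 0\right) = -3 - 5 = -8$)
$z{\left(o \right)} = -8$
$q{\left(b{\left(0 \right)} \right)} z{\left(\left(-2\right) 3 \cdot 6 \right)} + 135 = 0 \left(-8\right) + 135 = 0 + 135 = 135$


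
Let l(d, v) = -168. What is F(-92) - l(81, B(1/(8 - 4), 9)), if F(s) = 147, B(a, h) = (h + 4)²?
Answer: 315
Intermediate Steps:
B(a, h) = (4 + h)²
F(-92) - l(81, B(1/(8 - 4), 9)) = 147 - 1*(-168) = 147 + 168 = 315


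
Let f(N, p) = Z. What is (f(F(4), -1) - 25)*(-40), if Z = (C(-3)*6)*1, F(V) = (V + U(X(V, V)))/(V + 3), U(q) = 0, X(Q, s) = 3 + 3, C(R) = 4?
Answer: 40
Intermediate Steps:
X(Q, s) = 6
F(V) = V/(3 + V) (F(V) = (V + 0)/(V + 3) = V/(3 + V))
Z = 24 (Z = (4*6)*1 = 24*1 = 24)
f(N, p) = 24
(f(F(4), -1) - 25)*(-40) = (24 - 25)*(-40) = -1*(-40) = 40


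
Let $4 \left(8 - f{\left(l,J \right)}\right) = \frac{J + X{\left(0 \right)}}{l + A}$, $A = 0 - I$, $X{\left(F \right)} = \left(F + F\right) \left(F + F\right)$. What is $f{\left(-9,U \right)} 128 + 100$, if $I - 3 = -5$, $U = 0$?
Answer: $1124$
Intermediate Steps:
$I = -2$ ($I = 3 - 5 = -2$)
$X{\left(F \right)} = 4 F^{2}$ ($X{\left(F \right)} = 2 F 2 F = 4 F^{2}$)
$A = 2$ ($A = 0 - -2 = 0 + 2 = 2$)
$f{\left(l,J \right)} = 8 - \frac{J}{4 \left(2 + l\right)}$ ($f{\left(l,J \right)} = 8 - \frac{\left(J + 4 \cdot 0^{2}\right) \frac{1}{l + 2}}{4} = 8 - \frac{\left(J + 4 \cdot 0\right) \frac{1}{2 + l}}{4} = 8 - \frac{\left(J + 0\right) \frac{1}{2 + l}}{4} = 8 - \frac{J \frac{1}{2 + l}}{4} = 8 - \frac{J}{4 \left(2 + l\right)}$)
$f{\left(-9,U \right)} 128 + 100 = \frac{64 - 0 + 32 \left(-9\right)}{4 \left(2 - 9\right)} 128 + 100 = \frac{64 + 0 - 288}{4 \left(-7\right)} 128 + 100 = \frac{1}{4} \left(- \frac{1}{7}\right) \left(-224\right) 128 + 100 = 8 \cdot 128 + 100 = 1024 + 100 = 1124$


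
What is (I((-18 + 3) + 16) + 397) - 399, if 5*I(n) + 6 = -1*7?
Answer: -23/5 ≈ -4.6000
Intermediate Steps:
I(n) = -13/5 (I(n) = -6/5 + (-1*7)/5 = -6/5 + (⅕)*(-7) = -6/5 - 7/5 = -13/5)
(I((-18 + 3) + 16) + 397) - 399 = (-13/5 + 397) - 399 = 1972/5 - 399 = -23/5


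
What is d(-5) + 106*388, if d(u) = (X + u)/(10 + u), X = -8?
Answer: 205627/5 ≈ 41125.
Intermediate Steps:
d(u) = (-8 + u)/(10 + u)
d(-5) + 106*388 = (-8 - 5)/(10 - 5) + 106*388 = -13/5 + 41128 = 205627/5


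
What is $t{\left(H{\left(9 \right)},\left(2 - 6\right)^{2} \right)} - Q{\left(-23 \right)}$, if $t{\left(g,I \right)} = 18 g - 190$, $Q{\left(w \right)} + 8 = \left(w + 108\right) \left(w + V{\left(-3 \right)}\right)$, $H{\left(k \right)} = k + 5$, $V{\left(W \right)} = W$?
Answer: $2280$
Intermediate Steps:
$H{\left(k \right)} = 5 + k$
$Q{\left(w \right)} = -8 + \left(-3 + w\right) \left(108 + w\right)$ ($Q{\left(w \right)} = -8 + \left(w + 108\right) \left(w - 3\right) = -8 + \left(108 + w\right) \left(-3 + w\right) = -8 + \left(-3 + w\right) \left(108 + w\right)$)
$t{\left(g,I \right)} = -190 + 18 g$
$t{\left(H{\left(9 \right)},\left(2 - 6\right)^{2} \right)} - Q{\left(-23 \right)} = \left(-190 + 18 \left(5 + 9\right)\right) - \left(-332 + \left(-23\right)^{2} + 105 \left(-23\right)\right) = \left(-190 + 18 \cdot 14\right) - \left(-332 + 529 - 2415\right) = \left(-190 + 252\right) - -2218 = 62 + 2218 = 2280$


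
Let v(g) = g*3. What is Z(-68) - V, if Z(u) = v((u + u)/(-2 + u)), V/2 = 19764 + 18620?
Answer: -2686676/35 ≈ -76762.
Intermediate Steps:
V = 76768 (V = 2*(19764 + 18620) = 2*38384 = 76768)
v(g) = 3*g
Z(u) = 6*u/(-2 + u) (Z(u) = 3*((u + u)/(-2 + u)) = 3*((2*u)/(-2 + u)) = 3*(2*u/(-2 + u)) = 6*u/(-2 + u))
Z(-68) - V = 6*(-68)/(-2 - 68) - 1*76768 = 6*(-68)/(-70) - 76768 = 6*(-68)*(-1/70) - 76768 = 204/35 - 76768 = -2686676/35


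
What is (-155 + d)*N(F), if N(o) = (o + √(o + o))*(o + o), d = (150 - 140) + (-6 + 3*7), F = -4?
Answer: -4160 + 2080*I*√2 ≈ -4160.0 + 2941.6*I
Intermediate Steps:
d = 25 (d = 10 + (-6 + 21) = 10 + 15 = 25)
N(o) = 2*o*(o + √2*√o) (N(o) = (o + √(2*o))*(2*o) = (o + √2*√o)*(2*o) = 2*o*(o + √2*√o))
(-155 + d)*N(F) = (-155 + 25)*(2*(-4)² + 2*√2*(-4)^(3/2)) = -130*(2*16 + 2*√2*(-8*I)) = -130*(32 - 16*I*√2) = -4160 + 2080*I*√2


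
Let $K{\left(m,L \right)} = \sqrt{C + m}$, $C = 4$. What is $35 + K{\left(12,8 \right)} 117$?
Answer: $503$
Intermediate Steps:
$K{\left(m,L \right)} = \sqrt{4 + m}$
$35 + K{\left(12,8 \right)} 117 = 35 + \sqrt{4 + 12} \cdot 117 = 35 + \sqrt{16} \cdot 117 = 35 + 4 \cdot 117 = 35 + 468 = 503$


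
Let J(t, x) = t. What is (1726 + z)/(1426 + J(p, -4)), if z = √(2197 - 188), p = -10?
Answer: 863/708 + 7*√41/1416 ≈ 1.2506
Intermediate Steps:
z = 7*√41 (z = √2009 = 7*√41 ≈ 44.822)
(1726 + z)/(1426 + J(p, -4)) = (1726 + 7*√41)/(1426 - 10) = (1726 + 7*√41)/1416 = (1726 + 7*√41)*(1/1416) = 863/708 + 7*√41/1416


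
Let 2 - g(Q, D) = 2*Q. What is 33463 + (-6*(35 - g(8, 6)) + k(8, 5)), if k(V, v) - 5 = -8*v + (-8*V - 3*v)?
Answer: 33055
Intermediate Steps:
k(V, v) = 5 - 11*v - 8*V (k(V, v) = 5 + (-8*v + (-8*V - 3*v)) = 5 + (-11*v - 8*V) = 5 - 11*v - 8*V)
g(Q, D) = 2 - 2*Q
33463 + (-6*(35 - g(8, 6)) + k(8, 5)) = 33463 + (-6*(35 - (2 - 2*8)) + (5 - 11*5 - 8*8)) = 33463 + (-6*(35 - (2 - 16)) + (5 - 55 - 64)) = 33463 + (-6*(35 - 1*(-14)) - 114) = 33463 + (-6*(35 + 14) - 114) = 33463 + (-6*49 - 114) = 33463 + (-294 - 114) = 33463 - 408 = 33055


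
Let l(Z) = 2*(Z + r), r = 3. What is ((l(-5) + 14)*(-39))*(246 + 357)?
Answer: -235170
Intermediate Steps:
l(Z) = 6 + 2*Z (l(Z) = 2*(Z + 3) = 2*(3 + Z) = 6 + 2*Z)
((l(-5) + 14)*(-39))*(246 + 357) = (((6 + 2*(-5)) + 14)*(-39))*(246 + 357) = (((6 - 10) + 14)*(-39))*603 = ((-4 + 14)*(-39))*603 = (10*(-39))*603 = -390*603 = -235170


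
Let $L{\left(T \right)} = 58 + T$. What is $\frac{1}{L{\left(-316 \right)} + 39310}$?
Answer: $\frac{1}{39052} \approx 2.5607 \cdot 10^{-5}$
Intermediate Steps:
$\frac{1}{L{\left(-316 \right)} + 39310} = \frac{1}{\left(58 - 316\right) + 39310} = \frac{1}{-258 + 39310} = \frac{1}{39052}$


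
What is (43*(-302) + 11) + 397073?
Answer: 384098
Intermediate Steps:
(43*(-302) + 11) + 397073 = (-12986 + 11) + 397073 = -12975 + 397073 = 384098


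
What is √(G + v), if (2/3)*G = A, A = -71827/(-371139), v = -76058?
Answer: I*√4656224502586306/247426 ≈ 275.79*I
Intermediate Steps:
A = 71827/371139 (A = -71827*(-1/371139) = 71827/371139 ≈ 0.19353)
G = 71827/247426 (G = (3/2)*(71827/371139) = 71827/247426 ≈ 0.29030)
√(G + v) = √(71827/247426 - 76058) = √(-18818654881/247426) = I*√4656224502586306/247426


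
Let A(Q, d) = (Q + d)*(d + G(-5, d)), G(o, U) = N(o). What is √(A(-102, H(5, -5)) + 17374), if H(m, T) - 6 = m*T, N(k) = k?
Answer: √20278 ≈ 142.40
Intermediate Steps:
G(o, U) = o
H(m, T) = 6 + T*m (H(m, T) = 6 + m*T = 6 + T*m)
A(Q, d) = (-5 + d)*(Q + d) (A(Q, d) = (Q + d)*(d - 5) = (Q + d)*(-5 + d) = (-5 + d)*(Q + d))
√(A(-102, H(5, -5)) + 17374) = √(((6 - 5*5)² - 5*(-102) - 5*(6 - 5*5) - 102*(6 - 5*5)) + 17374) = √(((6 - 25)² + 510 - 5*(6 - 25) - 102*(6 - 25)) + 17374) = √(((-19)² + 510 - 5*(-19) - 102*(-19)) + 17374) = √((361 + 510 + 95 + 1938) + 17374) = √(2904 + 17374) = √20278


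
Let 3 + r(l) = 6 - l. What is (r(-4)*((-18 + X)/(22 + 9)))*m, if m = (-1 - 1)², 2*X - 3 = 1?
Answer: -448/31 ≈ -14.452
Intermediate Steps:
X = 2 (X = 3/2 + (½)*1 = 3/2 + ½ = 2)
m = 4 (m = (-2)² = 4)
r(l) = 3 - l (r(l) = -3 + (6 - l) = 3 - l)
(r(-4)*((-18 + X)/(22 + 9)))*m = ((3 - 1*(-4))*((-18 + 2)/(22 + 9)))*4 = ((3 + 4)*(-16/31))*4 = (7*(-16*1/31))*4 = (7*(-16/31))*4 = -112/31*4 = -448/31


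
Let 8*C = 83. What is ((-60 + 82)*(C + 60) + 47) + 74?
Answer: 6677/4 ≈ 1669.3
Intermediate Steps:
C = 83/8 (C = (⅛)*83 = 83/8 ≈ 10.375)
((-60 + 82)*(C + 60) + 47) + 74 = ((-60 + 82)*(83/8 + 60) + 47) + 74 = (22*(563/8) + 47) + 74 = (6193/4 + 47) + 74 = 6381/4 + 74 = 6677/4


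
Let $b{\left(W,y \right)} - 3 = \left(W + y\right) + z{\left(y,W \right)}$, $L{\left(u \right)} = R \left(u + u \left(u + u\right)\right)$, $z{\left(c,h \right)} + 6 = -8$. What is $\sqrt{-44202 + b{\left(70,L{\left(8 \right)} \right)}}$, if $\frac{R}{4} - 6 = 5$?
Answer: $i \sqrt{38159} \approx 195.34 i$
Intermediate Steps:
$R = 44$ ($R = 24 + 4 \cdot 5 = 24 + 20 = 44$)
$z{\left(c,h \right)} = -14$ ($z{\left(c,h \right)} = -6 - 8 = -14$)
$L{\left(u \right)} = 44 u + 88 u^{2}$ ($L{\left(u \right)} = 44 \left(u + u \left(u + u\right)\right) = 44 \left(u + u 2 u\right) = 44 \left(u + 2 u^{2}\right) = 44 u + 88 u^{2}$)
$b{\left(W,y \right)} = -11 + W + y$ ($b{\left(W,y \right)} = 3 - \left(14 - W - y\right) = 3 + \left(-14 + W + y\right) = -11 + W + y$)
$\sqrt{-44202 + b{\left(70,L{\left(8 \right)} \right)}} = \sqrt{-44202 + \left(-11 + 70 + 44 \cdot 8 \left(1 + 2 \cdot 8\right)\right)} = \sqrt{-44202 + \left(-11 + 70 + 44 \cdot 8 \left(1 + 16\right)\right)} = \sqrt{-44202 + \left(-11 + 70 + 44 \cdot 8 \cdot 17\right)} = \sqrt{-44202 + \left(-11 + 70 + 5984\right)} = \sqrt{-44202 + 6043} = \sqrt{-38159} = i \sqrt{38159}$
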